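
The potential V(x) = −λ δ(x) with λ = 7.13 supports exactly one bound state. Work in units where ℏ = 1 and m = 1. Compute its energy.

E = -25.4

For x ≠ 0 the bound state is ψ ∝ e^{−κ|x|}; integrating the TISE across the delta gives the cusp condition 2κ = 2mλ/ℏ², so κ = 7.130.
Then E = −ℏ²κ²/(2m) = −mλ²/(2ℏ²) = -25.42.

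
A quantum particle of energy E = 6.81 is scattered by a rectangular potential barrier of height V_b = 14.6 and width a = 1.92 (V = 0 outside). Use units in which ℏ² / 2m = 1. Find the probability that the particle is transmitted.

T = 0.0000882

E < V_b: inside the barrier ψ ∝ e^{±κx} with κ = √(2m(V_b − E))/ℏ = 2.791.
κa = 5.359, sinh(κa) = 106.2.
The exact tunnelling result is T⁻¹ = 1 + V_b² sinh²(κa) / [4E(V_b − E)] = 11340, so T = 0.0000882.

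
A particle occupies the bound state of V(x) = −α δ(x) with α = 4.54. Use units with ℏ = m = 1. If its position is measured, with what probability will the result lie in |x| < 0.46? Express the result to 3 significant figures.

The normalised bound state is ψ = √κ e^{−κ|x|} with κ = mα/ℏ² = 4.540.
P(|x| < d) = ∫_{−d}^{d} κ e^{−2κ|x|} dx = 1 − e^{−2κd} = 1 − e^{−4.177} = 0.9847.

P = 0.985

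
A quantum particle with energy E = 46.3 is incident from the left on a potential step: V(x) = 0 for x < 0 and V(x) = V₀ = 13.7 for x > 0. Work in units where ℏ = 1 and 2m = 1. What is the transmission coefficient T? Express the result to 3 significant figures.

On each side the TISE gives plane waves with k = √(2m(E − V))/ℏ: k₁ = √(2·½·46.3) = 6.804, k₂ = √(2·½·32.6) = 5.710.
Continuity of ψ and ψ′ at the step yields the reflection amplitude r = (k₁ − k₂)/(k₁ + k₂) = 0.08748; thus R = |r|² = 0.007653, T = 0.9923.

T = 0.992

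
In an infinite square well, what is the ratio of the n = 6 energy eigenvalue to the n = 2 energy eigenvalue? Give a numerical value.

E_n = n²π²ℏ²/(2mL²) so the ratio is n₂²/n₁² = 36/4 = 9.

9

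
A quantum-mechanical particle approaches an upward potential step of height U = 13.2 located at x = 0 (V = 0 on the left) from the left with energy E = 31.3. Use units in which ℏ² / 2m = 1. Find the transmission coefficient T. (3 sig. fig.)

T = 0.981

The wavenumbers are k₁ = √(2mE)/ℏ = 5.595 on the left and k₂ = √(2m(E − U))/ℏ = 4.254 on the right.
Continuity of ψ and ψ′ at the step yields the reflection amplitude r = (k₁ − k₂)/(k₁ + k₂) = 0.1361; thus R = |r|² = 0.01852, T = 0.9815.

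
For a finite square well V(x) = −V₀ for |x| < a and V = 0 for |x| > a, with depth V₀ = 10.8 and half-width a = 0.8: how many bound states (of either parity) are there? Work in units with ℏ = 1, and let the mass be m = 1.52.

N = 3

Define the well-strength parameter z₀ = (a/ℏ)√(2mV₀) = 0.8 × √(2·1.52·10.8) = 4.584.
The even/odd transcendental equations gain one root per π/2 in z₀, giving N = 1 + ⌊2z₀/π⌋ = 1 + ⌊2.918⌋ = 3.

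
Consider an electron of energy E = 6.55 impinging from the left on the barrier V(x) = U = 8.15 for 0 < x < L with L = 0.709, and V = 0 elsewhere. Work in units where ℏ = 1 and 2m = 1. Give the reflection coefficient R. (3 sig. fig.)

Since E < U the interior solution is evanescent with decay constant κ = √(2m(U − E))/ℏ = 1.265.
κL = 0.8968, sinh(κL) = 1.022.
Matching ψ, ψ′ at both faces gives T = [1 + U² sinh²(κL) / (4E(U − E))]⁻¹ = 1/2.655 = 0.377.
R = 1 − T = 0.623.

R = 0.623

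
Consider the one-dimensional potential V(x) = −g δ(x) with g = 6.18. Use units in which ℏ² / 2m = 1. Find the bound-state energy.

For x ≠ 0 the bound state is ψ ∝ e^{−κ|x|}; integrating the TISE across the delta gives the cusp condition 2κ = 2mg/ℏ², so κ = 3.090.
Then E = −ℏ²κ²/(2m) = −mg²/(2ℏ²) = -9.548.

E = -9.55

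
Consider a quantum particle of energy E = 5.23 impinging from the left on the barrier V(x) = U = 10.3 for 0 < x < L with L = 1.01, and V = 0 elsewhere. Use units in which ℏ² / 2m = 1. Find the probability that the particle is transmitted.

T = 0.0414

E < U: inside the barrier ψ ∝ e^{±κx} with κ = √(2m(U − E))/ℏ = 2.252.
κL = 2.274, sinh(κL) = 4.809.
Matching ψ, ψ′ at both faces gives T = [1 + U² sinh²(κL) / (4E(U − E))]⁻¹ = 1/24.13 = 0.0414.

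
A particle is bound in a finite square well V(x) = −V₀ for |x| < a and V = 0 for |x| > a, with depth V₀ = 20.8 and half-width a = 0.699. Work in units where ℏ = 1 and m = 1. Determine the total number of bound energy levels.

N = 3

Define the well-strength parameter z₀ = (a/ℏ)√(2mV₀) = 0.699 × √(2·1·20.8) = 4.508.
The even/odd transcendental equations gain one root per π/2 in z₀, giving N = 1 + ⌊2z₀/π⌋ = 1 + ⌊2.870⌋ = 3.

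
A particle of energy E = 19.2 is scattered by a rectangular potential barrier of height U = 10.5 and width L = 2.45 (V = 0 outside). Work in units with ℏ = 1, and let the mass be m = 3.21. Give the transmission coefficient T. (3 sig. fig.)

T = 0.958

Above the barrier the interior wavenumber is k₂ = √(2m(E − U))/ℏ = 7.474, giving phase k₂L = 18.31.
Matching at both interfaces gives T⁻¹ = 1 + U² sin²(k₂L) / [4E(E − U)] = 1.044, hence T = 0.958.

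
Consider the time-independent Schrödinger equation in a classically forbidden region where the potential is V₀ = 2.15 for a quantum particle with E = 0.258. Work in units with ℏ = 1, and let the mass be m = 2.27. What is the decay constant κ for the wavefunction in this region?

κ = 2.93

Since E < V₀ the TISE in this region is ψ'' = κ²ψ with κ = √(2m(V₀ − E))/ℏ.
κ = √(2 × 2.27 × 1.892) = 2.931.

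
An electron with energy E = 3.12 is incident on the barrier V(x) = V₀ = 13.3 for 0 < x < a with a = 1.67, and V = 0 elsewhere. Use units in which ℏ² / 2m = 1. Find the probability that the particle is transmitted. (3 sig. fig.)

T = 0.0000676

Since E < V₀ the interior solution is evanescent with decay constant κ = √(2m(V₀ − E))/ℏ = 3.191.
κa = 5.328, sinh(κa) = 103.0.
Matching ψ, ψ′ at both faces gives T = [1 + V₀² sinh²(κa) / (4E(V₀ − E))]⁻¹ = 1/14780 = 0.0000676.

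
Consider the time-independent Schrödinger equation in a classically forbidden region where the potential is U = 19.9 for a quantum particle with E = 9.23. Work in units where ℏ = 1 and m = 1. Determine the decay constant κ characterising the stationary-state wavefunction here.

κ = 4.62

Since E < U the TISE in this region is ψ'' = κ²ψ with κ = √(2m(U − E))/ℏ.
κ = √(2 × 1 × 10.67) = 4.620.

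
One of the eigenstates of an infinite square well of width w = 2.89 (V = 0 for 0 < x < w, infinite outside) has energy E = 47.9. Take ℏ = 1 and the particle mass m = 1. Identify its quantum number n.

n = 9

From E_n = n²π²ℏ²/(2mw²) invert to n = √(2mw²E)/(πℏ).
n = (2.89/π) × √(2 × 1 × 47.9) = 9.004 → n = 9.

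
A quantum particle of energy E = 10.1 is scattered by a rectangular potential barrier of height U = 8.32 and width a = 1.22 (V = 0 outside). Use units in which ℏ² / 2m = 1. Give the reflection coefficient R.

R = 0.490

E > U: inside the barrier k₂ = √(2m(E − U))/ℏ = 1.334, k₂a = 1.628.
T = [1 + U² sin²(k₂a) / (4E(E − U))]⁻¹ = 1/1.959 = 0.510.
R = 1 − T = 0.490.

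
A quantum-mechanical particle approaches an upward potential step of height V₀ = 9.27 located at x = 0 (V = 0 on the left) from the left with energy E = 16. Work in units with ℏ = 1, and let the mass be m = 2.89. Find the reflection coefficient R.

R = 0.0454

On each side the TISE gives plane waves with k = √(2m(E − V))/ℏ: k₁ = √(2·2.89·16) = 9.617, k₂ = √(2·2.89·6.73) = 6.237.
Matching ψ and ψ′ at x = 0 gives r = (k₁ − k₂)/(k₁ + k₂), so R = r² = 0.04545 and T = 1 − R = 0.9546.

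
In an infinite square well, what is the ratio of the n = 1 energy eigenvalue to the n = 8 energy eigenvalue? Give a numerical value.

E_n = n²π²ℏ²/(2mL²) so the ratio is n₂²/n₁² = 1/64 = 0.015625.

0.015625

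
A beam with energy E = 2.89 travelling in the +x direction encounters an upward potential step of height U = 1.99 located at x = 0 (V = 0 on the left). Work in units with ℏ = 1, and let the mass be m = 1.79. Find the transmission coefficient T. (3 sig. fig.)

T = 0.920

On each side the TISE gives plane waves with k = √(2m(E − V))/ℏ: k₁ = √(2·1.79·2.89) = 3.217, k₂ = √(2·1.79·0.9) = 1.795.
Continuity of ψ and ψ′ at the step yields the reflection amplitude r = (k₁ − k₂)/(k₁ + k₂) = 0.2837; thus R = |r|² = 0.08046, T = 0.9195.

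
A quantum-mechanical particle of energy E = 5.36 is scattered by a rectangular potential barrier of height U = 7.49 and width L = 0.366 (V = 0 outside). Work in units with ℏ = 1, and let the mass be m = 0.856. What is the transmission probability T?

Since E < U the interior solution is evanescent with decay constant κ = √(2m(U − E))/ℏ = 1.910.
κL = 0.6989, sinh(κL) = 0.7572.
Matching ψ, ψ′ at both faces gives T = [1 + U² sinh²(κL) / (4E(U − E))]⁻¹ = 1/1.704 = 0.587.

T = 0.587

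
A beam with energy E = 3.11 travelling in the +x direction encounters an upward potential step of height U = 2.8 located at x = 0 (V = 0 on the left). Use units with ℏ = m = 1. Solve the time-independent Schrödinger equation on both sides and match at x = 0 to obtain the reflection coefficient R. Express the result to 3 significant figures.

R = 0.270

The wavenumbers are k₁ = √(2mE)/ℏ = 2.494 on the left and k₂ = √(2m(E − U))/ℏ = 0.7874 on the right.
Continuity of ψ and ψ′ at the step yields the reflection amplitude r = (k₁ − k₂)/(k₁ + k₂) = 0.5201; thus R = |r|² = 0.2705, T = 0.7295.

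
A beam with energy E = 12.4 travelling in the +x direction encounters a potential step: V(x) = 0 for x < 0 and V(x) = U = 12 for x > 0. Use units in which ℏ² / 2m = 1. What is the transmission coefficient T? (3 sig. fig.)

T = 0.516

The wavenumbers are k₁ = √(2mE)/ℏ = 3.521 on the left and k₂ = √(2m(E − U))/ℏ = 0.6325 on the right.
Continuity of ψ and ψ′ at the step yields the reflection amplitude r = (k₁ − k₂)/(k₁ + k₂) = 0.6955; thus R = |r|² = 0.4837, T = 0.5163.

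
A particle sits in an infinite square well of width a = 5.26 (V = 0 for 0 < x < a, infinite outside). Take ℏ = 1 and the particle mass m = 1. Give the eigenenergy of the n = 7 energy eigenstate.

The infinite-well eigenfunctions ψ_n = √(2/a) sin(nπx/a) vanish at both walls, giving E_n = n²π²ℏ²/(2ma²).
E_7 = 7² × π² / (2 × 1 × 5.26²) = 8.740.

E = 8.74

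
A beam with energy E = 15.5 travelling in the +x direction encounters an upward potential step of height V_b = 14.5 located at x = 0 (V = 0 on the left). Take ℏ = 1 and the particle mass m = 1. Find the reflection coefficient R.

R = 0.354

The wavenumbers are k₁ = √(2mE)/ℏ = 5.568 on the left and k₂ = √(2m(E − V_b))/ℏ = 1.414 on the right.
Matching ψ and ψ′ at x = 0 gives r = (k₁ − k₂)/(k₁ + k₂), so R = r² = 0.3539 and T = 1 − R = 0.6461.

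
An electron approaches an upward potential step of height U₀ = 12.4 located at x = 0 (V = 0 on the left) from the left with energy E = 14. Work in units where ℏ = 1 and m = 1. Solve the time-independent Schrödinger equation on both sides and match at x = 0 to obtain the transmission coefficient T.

On each side the TISE gives plane waves with k = √(2m(E − V))/ℏ: k₁ = √(2·1·14) = 5.292, k₂ = √(2·1·1.6) = 1.789.
Continuity of ψ and ψ′ at the step yields the reflection amplitude r = (k₁ − k₂)/(k₁ + k₂) = 0.4947; thus R = |r|² = 0.2447, T = 0.7553.

T = 0.755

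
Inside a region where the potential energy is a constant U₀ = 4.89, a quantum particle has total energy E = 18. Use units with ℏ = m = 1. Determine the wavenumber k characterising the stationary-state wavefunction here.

With E > U₀ the solution is oscillatory, ψ ∝ e^{±ikx} with k = √(2m(E − U₀))/ℏ.
k = √(2 × 1 × 13.11) = 5.121.

k = 5.12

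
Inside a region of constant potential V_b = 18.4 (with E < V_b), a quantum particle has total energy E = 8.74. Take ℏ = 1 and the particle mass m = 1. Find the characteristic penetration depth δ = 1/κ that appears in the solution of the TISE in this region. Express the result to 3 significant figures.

δ = 0.228

Since E < V_b the TISE in this region is ψ'' = κ²ψ with κ = √(2m(V_b − E))/ℏ.
κ = √(2 × 1 × 9.66) = 4.395. The penetration depth is δ = 1/κ = 0.228.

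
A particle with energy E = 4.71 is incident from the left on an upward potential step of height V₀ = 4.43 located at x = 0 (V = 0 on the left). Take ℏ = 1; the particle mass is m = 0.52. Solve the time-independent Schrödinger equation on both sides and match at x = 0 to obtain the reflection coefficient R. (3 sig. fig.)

R = 0.370

On each side the TISE gives plane waves with k = √(2m(E − V))/ℏ: k₁ = √(2·0.52·4.71) = 2.213, k₂ = √(2·0.52·0.28) = 0.5396.
Matching ψ and ψ′ at x = 0 gives r = (k₁ − k₂)/(k₁ + k₂), so R = r² = 0.3696 and T = 1 − R = 0.6304.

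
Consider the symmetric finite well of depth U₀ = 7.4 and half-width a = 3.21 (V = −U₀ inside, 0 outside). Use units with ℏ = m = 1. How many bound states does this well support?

Define the well-strength parameter z₀ = (a/ℏ)√(2mU₀) = 3.21 × √(2·1·7.4) = 12.35.
The even/odd transcendental equations gain one root per π/2 in z₀, giving N = 1 + ⌊2z₀/π⌋ = 1 + ⌊7.862⌋ = 8.

N = 8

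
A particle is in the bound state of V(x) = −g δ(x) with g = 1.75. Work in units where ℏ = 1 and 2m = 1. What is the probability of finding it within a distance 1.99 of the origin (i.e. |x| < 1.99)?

The normalised bound state is ψ = √κ e^{−κ|x|} with κ = mg/ℏ² = 0.8750.
P(|x| < d) = ∫_{−d}^{d} κ e^{−2κ|x|} dx = 1 − e^{−2κd} = 1 − e^{−3.483} = 0.9693.

P = 0.969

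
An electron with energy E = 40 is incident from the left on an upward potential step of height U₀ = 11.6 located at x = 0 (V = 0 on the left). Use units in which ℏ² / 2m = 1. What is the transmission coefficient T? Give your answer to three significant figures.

T = 0.993

The wavenumbers are k₁ = √(2mE)/ℏ = 6.325 on the left and k₂ = √(2m(E − U₀))/ℏ = 5.329 on the right.
Matching ψ and ψ′ at x = 0 gives r = (k₁ − k₂)/(k₁ + k₂), so R = r² = 0.007296 and T = 1 − R = 0.9927.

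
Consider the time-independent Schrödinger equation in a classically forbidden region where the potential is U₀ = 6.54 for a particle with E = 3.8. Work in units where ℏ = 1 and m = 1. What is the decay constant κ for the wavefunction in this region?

Since E < U₀ the TISE in this region is ψ'' = κ²ψ with κ = √(2m(U₀ − E))/ℏ.
κ = √(2 × 1 × 2.74) = 2.341.

κ = 2.34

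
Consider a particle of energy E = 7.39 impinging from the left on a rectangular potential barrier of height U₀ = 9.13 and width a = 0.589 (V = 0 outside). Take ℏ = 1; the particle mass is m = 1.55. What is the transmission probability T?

T = 0.155

Since E < U₀ the interior solution is evanescent with decay constant κ = √(2m(U₀ − E))/ℏ = 2.322.
κa = 1.368, sinh(κa) = 1.836.
The exact tunnelling result is T⁻¹ = 1 + U₀² sinh²(κa) / [4E(U₀ − E)] = 6.465, so T = 0.155.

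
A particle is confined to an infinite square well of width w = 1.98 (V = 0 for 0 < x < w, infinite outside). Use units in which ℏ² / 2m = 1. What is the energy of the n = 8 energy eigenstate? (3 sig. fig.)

E = 161

Requiring ψ(0) = ψ(w) = 0 quantises k = nπ/w, hence E_n = ℏ²k²/2m = n²π²ℏ²/(2mw²).
E_8 = 8² × π² / (2 × 0.5 × 1.98²) = 161.1.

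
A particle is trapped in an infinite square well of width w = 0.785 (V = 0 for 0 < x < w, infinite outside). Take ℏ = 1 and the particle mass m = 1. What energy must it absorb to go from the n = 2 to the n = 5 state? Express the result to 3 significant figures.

ΔE = 168

E_n = n²π²ℏ²/(2mw²), so ΔE = (5² − 2²) π²ℏ²/(2mw²).
ΔE = 21 × π² / (2 × 1 × 0.785²) = 168.2.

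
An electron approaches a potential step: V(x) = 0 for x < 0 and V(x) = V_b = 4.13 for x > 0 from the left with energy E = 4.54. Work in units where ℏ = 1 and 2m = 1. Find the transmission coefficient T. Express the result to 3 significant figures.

On each side the TISE gives plane waves with k = √(2m(E − V))/ℏ: k₁ = √(2·½·4.54) = 2.131, k₂ = √(2·½·0.41) = 0.6403.
Matching ψ and ψ′ at x = 0 gives r = (k₁ − k₂)/(k₁ + k₂), so R = r² = 0.2893 and T = 1 − R = 0.7107.

T = 0.711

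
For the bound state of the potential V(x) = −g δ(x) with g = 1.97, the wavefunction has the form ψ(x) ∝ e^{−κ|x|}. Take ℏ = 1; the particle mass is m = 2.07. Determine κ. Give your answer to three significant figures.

κ = 4.08

Integrate −(ℏ²/2m)ψ'' − gδ(x)ψ = Eψ from −ε to +ε: the ψ'' term gives ψ'(0⁺) − ψ'(0⁻) and the δ term gives −(2mg/ℏ²)ψ(0).
With ψ ∝ e^{−κ|x|} this yields −2κ = −2mg/ℏ², so κ = mg/ℏ² = 4.078.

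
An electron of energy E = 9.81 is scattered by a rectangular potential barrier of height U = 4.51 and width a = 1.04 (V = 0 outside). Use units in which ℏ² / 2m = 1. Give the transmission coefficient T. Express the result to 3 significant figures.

E > U: inside the barrier k₂ = √(2m(E − U))/ℏ = 2.302, k₂a = 2.394.
T = [1 + U² sin²(k₂a) / (4E(E − U))]⁻¹ = 1/1.045 = 0.957.

T = 0.957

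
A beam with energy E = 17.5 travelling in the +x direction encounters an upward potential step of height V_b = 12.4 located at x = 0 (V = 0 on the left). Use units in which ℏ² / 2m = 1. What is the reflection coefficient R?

On each side the TISE gives plane waves with k = √(2m(E − V))/ℏ: k₁ = √(2·½·17.5) = 4.183, k₂ = √(2·½·5.1) = 2.258.
Continuity of ψ and ψ′ at the step yields the reflection amplitude r = (k₁ − k₂)/(k₁ + k₂) = 0.2988; thus R = |r|² = 0.08930, T = 0.9107.

R = 0.0893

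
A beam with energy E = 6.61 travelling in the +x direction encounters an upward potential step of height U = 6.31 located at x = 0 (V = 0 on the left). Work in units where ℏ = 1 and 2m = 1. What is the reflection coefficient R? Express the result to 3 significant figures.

On each side the TISE gives plane waves with k = √(2m(E − V))/ℏ: k₁ = √(2·½·6.61) = 2.571, k₂ = √(2·½·0.3) = 0.5477.
Matching ψ and ψ′ at x = 0 gives r = (k₁ − k₂)/(k₁ + k₂), so R = r² = 0.4209 and T = 1 − R = 0.5791.

R = 0.421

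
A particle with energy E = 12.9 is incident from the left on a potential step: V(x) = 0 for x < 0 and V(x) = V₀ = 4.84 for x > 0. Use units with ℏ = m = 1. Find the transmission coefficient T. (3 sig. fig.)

T = 0.986

The wavenumbers are k₁ = √(2mE)/ℏ = 5.079 on the left and k₂ = √(2m(E − V₀))/ℏ = 4.015 on the right.
Continuity of ψ and ψ′ at the step yields the reflection amplitude r = (k₁ − k₂)/(k₁ + k₂) = 0.1170; thus R = |r|² = 0.01370, T = 0.9863.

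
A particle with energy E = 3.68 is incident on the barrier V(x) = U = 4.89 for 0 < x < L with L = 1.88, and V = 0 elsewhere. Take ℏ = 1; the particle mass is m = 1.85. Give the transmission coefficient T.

T = 0.00104

E < U: inside the barrier ψ ∝ e^{±κx} with κ = √(2m(U − E))/ℏ = 2.116.
κL = 3.978, sinh(κL) = 26.69.
The exact tunnelling result is T⁻¹ = 1 + U² sinh²(κL) / [4E(U − E)] = 957.5, so T = 0.00104.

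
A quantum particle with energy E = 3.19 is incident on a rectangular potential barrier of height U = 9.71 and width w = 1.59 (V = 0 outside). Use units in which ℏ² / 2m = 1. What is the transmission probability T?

T = 0.00105

E < U: inside the barrier ψ ∝ e^{±κx} with κ = √(2m(U − E))/ℏ = 2.553.
κw = 4.060, sinh(κw) = 28.98.
Matching ψ, ψ′ at both faces gives T = [1 + U² sinh²(κw) / (4E(U − E))]⁻¹ = 1/952.6 = 0.00105.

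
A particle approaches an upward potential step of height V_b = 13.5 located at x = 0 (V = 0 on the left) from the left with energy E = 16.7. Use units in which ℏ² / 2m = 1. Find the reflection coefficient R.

R = 0.153

The wavenumbers are k₁ = √(2mE)/ℏ = 4.087 on the left and k₂ = √(2m(E − V_b))/ℏ = 1.789 on the right.
Matching ψ and ψ′ at x = 0 gives r = (k₁ − k₂)/(k₁ + k₂), so R = r² = 0.1529 and T = 1 − R = 0.8471.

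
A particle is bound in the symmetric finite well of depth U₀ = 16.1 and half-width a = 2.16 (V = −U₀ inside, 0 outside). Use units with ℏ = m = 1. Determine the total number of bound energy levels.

N = 8

Define the well-strength parameter z₀ = (a/ℏ)√(2mU₀) = 2.16 × √(2·1·16.1) = 12.26.
A new bound state (alternating even/odd) appears each time z₀ passes a multiple of π/2, so N = ⌊2z₀/π⌋ + 1 = ⌊7.803⌋ + 1 = 8.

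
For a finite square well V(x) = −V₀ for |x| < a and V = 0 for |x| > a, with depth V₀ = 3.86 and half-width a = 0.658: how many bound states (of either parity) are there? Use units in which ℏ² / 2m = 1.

N = 1

The dimensionless depth is z₀ = a√(2mV₀)/ℏ = 0.658 × √(3.860) = 1.293.
A new bound state (alternating even/odd) appears each time z₀ passes a multiple of π/2, so N = ⌊2z₀/π⌋ + 1 = ⌊0.8230⌋ + 1 = 1.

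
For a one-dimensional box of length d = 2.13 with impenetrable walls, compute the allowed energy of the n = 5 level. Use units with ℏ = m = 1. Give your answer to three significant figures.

Requiring ψ(0) = ψ(d) = 0 quantises k = nπ/d, hence E_n = ℏ²k²/2m = n²π²ℏ²/(2md²).
E_5 = 5² × π² / (2 × 1 × 2.13²) = 27.19.

E = 27.2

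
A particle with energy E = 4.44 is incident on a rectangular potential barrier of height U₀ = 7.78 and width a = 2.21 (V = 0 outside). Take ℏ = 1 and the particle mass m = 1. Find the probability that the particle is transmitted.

T = 0.0000429

Since E < U₀ the interior solution is evanescent with decay constant κ = √(2m(U₀ − E))/ℏ = 2.585.
κa = 5.712, sinh(κa) = 151.2.
The exact tunnelling result is T⁻¹ = 1 + U₀² sinh²(κa) / [4E(U₀ − E)] = 23340, so T = 0.0000429.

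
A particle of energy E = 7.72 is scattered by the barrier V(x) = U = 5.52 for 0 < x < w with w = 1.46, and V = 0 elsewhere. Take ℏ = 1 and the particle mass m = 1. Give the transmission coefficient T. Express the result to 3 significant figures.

T = 0.997

Above the barrier the interior wavenumber is k₂ = √(2m(E − U))/ℏ = 2.098, giving phase k₂w = 3.063.
T = [1 + U² sin²(k₂w) / (4E(E − U))]⁻¹ = 1/1.003 = 0.997.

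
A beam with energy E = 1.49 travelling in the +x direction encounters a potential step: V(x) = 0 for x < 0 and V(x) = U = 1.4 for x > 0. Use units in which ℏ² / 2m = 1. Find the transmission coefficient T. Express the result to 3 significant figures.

T = 0.633

On each side the TISE gives plane waves with k = √(2m(E − V))/ℏ: k₁ = √(2·½·1.49) = 1.221, k₂ = √(2·½·0.09) = 0.3000.
Matching ψ and ψ′ at x = 0 gives r = (k₁ − k₂)/(k₁ + k₂), so R = r² = 0.3665 and T = 1 − R = 0.6335.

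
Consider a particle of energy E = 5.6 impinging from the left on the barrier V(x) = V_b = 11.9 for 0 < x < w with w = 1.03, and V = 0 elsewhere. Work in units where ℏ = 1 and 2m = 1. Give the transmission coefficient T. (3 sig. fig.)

T = 0.0224

E < V_b: inside the barrier ψ ∝ e^{±κx} with κ = √(2m(V_b − E))/ℏ = 2.510.
κw = 2.585, sinh(κw) = 6.596.
Matching ψ, ψ′ at both faces gives T = [1 + V_b² sinh²(κw) / (4E(V_b − E))]⁻¹ = 1/44.66 = 0.0224.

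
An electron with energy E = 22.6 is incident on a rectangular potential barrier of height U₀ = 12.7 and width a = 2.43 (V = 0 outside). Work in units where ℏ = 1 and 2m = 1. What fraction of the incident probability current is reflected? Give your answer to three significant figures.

Above the barrier the interior wavenumber is k₂ = √(2m(E − U₀))/ℏ = 3.146, giving phase k₂a = 7.646.
T = [1 + U₀² sin²(k₂a) / (4E(E − U₀))]⁻¹ = 1/1.173 = 0.853.
R = 1 − T = 0.147.

R = 0.147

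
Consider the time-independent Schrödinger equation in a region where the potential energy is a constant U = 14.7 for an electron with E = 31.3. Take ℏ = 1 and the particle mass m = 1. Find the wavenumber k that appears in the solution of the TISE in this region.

With E > U the solution is oscillatory, ψ ∝ e^{±ikx} with k = √(2m(E − U))/ℏ.
k = √(2 × 1 × 16.6) = 5.762.

k = 5.76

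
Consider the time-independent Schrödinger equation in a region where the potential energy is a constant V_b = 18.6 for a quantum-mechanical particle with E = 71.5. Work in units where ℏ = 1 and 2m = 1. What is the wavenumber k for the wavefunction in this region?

With E > V_b the solution is oscillatory, ψ ∝ e^{±ikx} with k = √(2m(E − V_b))/ℏ.
k = √(2 × 0.5 × 52.9) = 7.273.

k = 7.27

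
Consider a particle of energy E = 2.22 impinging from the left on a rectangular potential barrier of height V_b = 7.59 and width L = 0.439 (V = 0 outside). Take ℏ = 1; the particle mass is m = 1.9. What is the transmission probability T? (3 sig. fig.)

T = 0.0612

E < V_b: inside the barrier ψ ∝ e^{±κx} with κ = √(2m(V_b − E))/ℏ = 4.517.
κL = 1.983, sinh(κL) = 3.564.
The exact tunnelling result is T⁻¹ = 1 + V_b² sinh²(κL) / [4E(V_b − E)] = 16.34, so T = 0.0612.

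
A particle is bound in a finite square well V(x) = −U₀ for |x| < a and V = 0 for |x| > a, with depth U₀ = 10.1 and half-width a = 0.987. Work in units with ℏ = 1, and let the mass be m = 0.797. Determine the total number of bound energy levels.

The dimensionless depth is z₀ = a√(2mU₀)/ℏ = 0.987 × √(16.10) = 3.960.
A new bound state (alternating even/odd) appears each time z₀ passes a multiple of π/2, so N = ⌊2z₀/π⌋ + 1 = ⌊2.521⌋ + 1 = 3.

N = 3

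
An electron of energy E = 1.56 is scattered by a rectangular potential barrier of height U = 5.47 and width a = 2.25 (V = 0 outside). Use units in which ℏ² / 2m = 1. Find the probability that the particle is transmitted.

E < U: inside the barrier ψ ∝ e^{±κx} with κ = √(2m(U − E))/ℏ = 1.977.
κa = 4.449, sinh(κa) = 42.77.
The exact tunnelling result is T⁻¹ = 1 + U² sinh²(κa) / [4E(U − E)] = 2244, so T = 0.000446.

T = 0.000446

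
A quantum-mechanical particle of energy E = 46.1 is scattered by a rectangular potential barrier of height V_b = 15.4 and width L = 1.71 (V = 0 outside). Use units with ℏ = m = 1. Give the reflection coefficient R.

E > V_b: inside the barrier k₂ = √(2m(E − V_b))/ℏ = 7.836, k₂L = 13.40.
Matching at both interfaces gives T⁻¹ = 1 + V_b² sin²(k₂L) / [4E(E − V_b)] = 1.023, hence T = 0.978.
R = 1 − T = 0.0224.

R = 0.0224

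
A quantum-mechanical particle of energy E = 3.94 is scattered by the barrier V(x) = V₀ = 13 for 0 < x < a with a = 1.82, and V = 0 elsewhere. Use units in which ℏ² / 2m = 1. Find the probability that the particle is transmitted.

E < V₀: inside the barrier ψ ∝ e^{±κx} with κ = √(2m(V₀ − E))/ℏ = 3.010.
κa = 5.478, sinh(κa) = 119.7.
The exact tunnelling result is T⁻¹ = 1 + V₀² sinh²(κa) / [4E(V₀ − E)] = 16960, so T = 0.0000590.

T = 0.0000590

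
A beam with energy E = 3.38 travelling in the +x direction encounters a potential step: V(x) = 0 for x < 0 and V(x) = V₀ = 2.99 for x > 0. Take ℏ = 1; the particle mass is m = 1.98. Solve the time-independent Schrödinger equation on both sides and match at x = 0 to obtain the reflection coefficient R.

R = 0.243

On each side the TISE gives plane waves with k = √(2m(E − V))/ℏ: k₁ = √(2·1.98·3.38) = 3.659, k₂ = √(2·1.98·0.39) = 1.243.
Continuity of ψ and ψ′ at the step yields the reflection amplitude r = (k₁ − k₂)/(k₁ + k₂) = 0.4929; thus R = |r|² = 0.2429, T = 0.7571.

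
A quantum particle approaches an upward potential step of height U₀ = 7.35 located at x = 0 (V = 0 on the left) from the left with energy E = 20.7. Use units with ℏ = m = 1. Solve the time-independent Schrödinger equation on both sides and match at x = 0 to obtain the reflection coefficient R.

On each side the TISE gives plane waves with k = √(2m(E − V))/ℏ: k₁ = √(2·1·20.7) = 6.434, k₂ = √(2·1·13.35) = 5.167.
Matching ψ and ψ′ at x = 0 gives r = (k₁ − k₂)/(k₁ + k₂), so R = r² = 0.01193 and T = 1 − R = 0.9881.

R = 0.0119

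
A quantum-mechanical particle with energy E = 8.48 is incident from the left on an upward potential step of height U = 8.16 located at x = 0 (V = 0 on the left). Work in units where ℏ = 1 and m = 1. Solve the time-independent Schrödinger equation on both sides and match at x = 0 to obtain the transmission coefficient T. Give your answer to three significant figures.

The wavenumbers are k₁ = √(2mE)/ℏ = 4.118 on the left and k₂ = √(2m(E − U))/ℏ = 0.8000 on the right.
Matching ψ and ψ′ at x = 0 gives r = (k₁ − k₂)/(k₁ + k₂), so R = r² = 0.4552 and T = 1 − R = 0.5448.

T = 0.545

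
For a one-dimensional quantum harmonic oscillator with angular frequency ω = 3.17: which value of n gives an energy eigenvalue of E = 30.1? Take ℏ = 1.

n = 9

Invert E_n = (n + ½)ℏω: n = E/ℏω − ½ = 8.995, so n = 9.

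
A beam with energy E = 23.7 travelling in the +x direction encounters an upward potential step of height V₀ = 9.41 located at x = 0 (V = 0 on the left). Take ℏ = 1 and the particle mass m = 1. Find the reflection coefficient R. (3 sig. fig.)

On each side the TISE gives plane waves with k = √(2m(E − V))/ℏ: k₁ = √(2·1·23.7) = 6.885, k₂ = √(2·1·14.29) = 5.346.
Continuity of ψ and ψ′ at the step yields the reflection amplitude r = (k₁ − k₂)/(k₁ + k₂) = 0.1258; thus R = |r|² = 0.01583, T = 0.9842.

R = 0.0158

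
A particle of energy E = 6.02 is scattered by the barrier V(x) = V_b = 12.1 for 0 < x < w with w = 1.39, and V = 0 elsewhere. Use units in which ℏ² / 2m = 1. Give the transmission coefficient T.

T = 0.00421

Since E < V_b the interior solution is evanescent with decay constant κ = √(2m(V_b − E))/ℏ = 2.466.
κw = 3.427, sinh(κw) = 15.38.
The exact tunnelling result is T⁻¹ = 1 + V_b² sinh²(κw) / [4E(V_b − E)] = 237.6, so T = 0.00421.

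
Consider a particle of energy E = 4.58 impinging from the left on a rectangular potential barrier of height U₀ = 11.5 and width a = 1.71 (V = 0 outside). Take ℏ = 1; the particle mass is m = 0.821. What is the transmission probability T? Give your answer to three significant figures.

T = 0.0000378

Since E < U₀ the interior solution is evanescent with decay constant κ = √(2m(U₀ − E))/ℏ = 3.371.
κa = 5.764, sinh(κa) = 159.3.
Matching ψ, ψ′ at both faces gives T = [1 + U₀² sinh²(κa) / (4E(U₀ − E))]⁻¹ = 1/26480 = 0.0000378.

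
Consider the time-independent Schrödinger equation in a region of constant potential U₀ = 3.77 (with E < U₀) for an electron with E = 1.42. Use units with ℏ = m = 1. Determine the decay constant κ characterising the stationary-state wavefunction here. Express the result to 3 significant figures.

κ = 2.17

Since E < U₀ the TISE in this region is ψ'' = κ²ψ with κ = √(2m(U₀ − E))/ℏ.
κ = √(2 × 1 × 2.35) = 2.168.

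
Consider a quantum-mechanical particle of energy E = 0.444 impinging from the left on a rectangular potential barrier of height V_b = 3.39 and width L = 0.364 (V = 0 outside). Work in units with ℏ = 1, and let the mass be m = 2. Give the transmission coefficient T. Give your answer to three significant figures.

T = 0.151

Since E < V_b the interior solution is evanescent with decay constant κ = √(2m(V_b − E))/ℏ = 3.433.
κL = 1.250, sinh(κL) = 1.601.
Matching ψ, ψ′ at both faces gives T = [1 + V_b² sinh²(κL) / (4E(V_b − E))]⁻¹ = 1/6.630 = 0.151.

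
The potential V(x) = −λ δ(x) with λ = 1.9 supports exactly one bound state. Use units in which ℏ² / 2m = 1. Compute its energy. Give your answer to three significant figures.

The bound state is ψ(x) = √κ e^{−κ|x|}. The derivative jump ψ'(0⁺) − ψ'(0⁻) = −(2mλ/ℏ²)ψ(0) fixes κ = mλ/ℏ² = 0.9500.
Then E = −ℏ²κ²/(2m) = −mλ²/(2ℏ²) = -0.9025.

E = -0.903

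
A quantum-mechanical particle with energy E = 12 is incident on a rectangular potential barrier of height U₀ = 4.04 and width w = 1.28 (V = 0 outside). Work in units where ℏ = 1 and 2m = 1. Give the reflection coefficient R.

R = 0.00868

Above the barrier the interior wavenumber is k₂ = √(2m(E − U₀))/ℏ = 2.821, giving phase k₂w = 3.611.
Matching at both interfaces gives T⁻¹ = 1 + U₀² sin²(k₂w) / [4E(E − U₀)] = 1.009, hence T = 0.991.
R = 1 − T = 0.00868.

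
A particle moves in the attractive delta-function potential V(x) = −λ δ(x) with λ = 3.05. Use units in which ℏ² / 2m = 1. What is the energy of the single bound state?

E = -2.33

For x ≠ 0 the bound state is ψ ∝ e^{−κ|x|}; integrating the TISE across the delta gives the cusp condition 2κ = 2mλ/ℏ², so κ = 1.525.
Then E = −ℏ²κ²/(2m) = −mλ²/(2ℏ²) = -2.326.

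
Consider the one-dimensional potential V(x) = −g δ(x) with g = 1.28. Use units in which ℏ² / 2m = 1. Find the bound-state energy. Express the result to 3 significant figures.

E = -0.410

The bound state is ψ(x) = √κ e^{−κ|x|}. The derivative jump ψ'(0⁺) − ψ'(0⁻) = −(2mg/ℏ²)ψ(0) fixes κ = mg/ℏ² = 0.6400.
Then E = −ℏ²κ²/(2m) = −mg²/(2ℏ²) = -0.4096.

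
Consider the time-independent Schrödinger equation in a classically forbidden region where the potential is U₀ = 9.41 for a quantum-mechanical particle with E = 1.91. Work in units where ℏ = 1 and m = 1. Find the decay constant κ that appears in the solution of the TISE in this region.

κ = 3.87

Since E < U₀ the TISE in this region is ψ'' = κ²ψ with κ = √(2m(U₀ − E))/ℏ.
κ = √(2 × 1 × 7.5) = 3.873.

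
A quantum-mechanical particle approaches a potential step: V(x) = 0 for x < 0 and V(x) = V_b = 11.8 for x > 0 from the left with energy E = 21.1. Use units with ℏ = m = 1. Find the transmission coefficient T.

The wavenumbers are k₁ = √(2mE)/ℏ = 6.496 on the left and k₂ = √(2m(E − V_b))/ℏ = 4.313 on the right.
Continuity of ψ and ψ′ at the step yields the reflection amplitude r = (k₁ − k₂)/(k₁ + k₂) = 0.2020; thus R = |r|² = 0.04080, T = 0.9592.

T = 0.959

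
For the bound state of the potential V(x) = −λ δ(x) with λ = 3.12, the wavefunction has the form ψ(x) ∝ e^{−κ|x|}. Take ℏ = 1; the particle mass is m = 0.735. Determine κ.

κ = 2.29

Integrate −(ℏ²/2m)ψ'' − λδ(x)ψ = Eψ from −ε to +ε: the ψ'' term gives ψ'(0⁺) − ψ'(0⁻) and the δ term gives −(2mλ/ℏ²)ψ(0).
With ψ ∝ e^{−κ|x|} this yields −2κ = −2mλ/ℏ², so κ = mλ/ℏ² = 2.293.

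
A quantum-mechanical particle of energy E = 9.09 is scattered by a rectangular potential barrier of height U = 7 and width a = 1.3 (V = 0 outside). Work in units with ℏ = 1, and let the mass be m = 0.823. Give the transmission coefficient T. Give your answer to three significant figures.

T = 0.777

E > U: inside the barrier k₂ = √(2m(E − U))/ℏ = 1.855, k₂a = 2.411.
T = [1 + U² sin²(k₂a) / (4E(E − U))]⁻¹ = 1/1.287 = 0.777.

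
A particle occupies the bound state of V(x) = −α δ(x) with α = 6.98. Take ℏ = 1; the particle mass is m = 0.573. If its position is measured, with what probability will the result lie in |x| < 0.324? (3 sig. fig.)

P = 0.925

The normalised bound state is ψ = √κ e^{−κ|x|} with κ = mα/ℏ² = 4.000.
P(|x| < d) = ∫_{−d}^{d} κ e^{−2κ|x|} dx = 1 − e^{−2κd} = 1 − e^{−2.592} = 0.9251.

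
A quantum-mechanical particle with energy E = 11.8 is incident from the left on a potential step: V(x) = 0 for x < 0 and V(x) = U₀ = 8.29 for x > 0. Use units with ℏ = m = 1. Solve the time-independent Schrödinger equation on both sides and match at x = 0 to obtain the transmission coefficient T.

T = 0.913

The wavenumbers are k₁ = √(2mE)/ℏ = 4.858 on the left and k₂ = √(2m(E − U₀))/ℏ = 2.650 on the right.
Matching ψ and ψ′ at x = 0 gives r = (k₁ − k₂)/(k₁ + k₂), so R = r² = 0.08653 and T = 1 − R = 0.9135.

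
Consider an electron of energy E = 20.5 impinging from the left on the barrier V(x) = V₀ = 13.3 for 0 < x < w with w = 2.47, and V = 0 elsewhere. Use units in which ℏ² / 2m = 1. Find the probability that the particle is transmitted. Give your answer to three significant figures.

T = 0.967

E > V₀: inside the barrier k₂ = √(2m(E − V₀))/ℏ = 2.683, k₂w = 6.628.
Matching at both interfaces gives T⁻¹ = 1 + V₀² sin²(k₂w) / [4E(E − V₀)] = 1.034, hence T = 0.967.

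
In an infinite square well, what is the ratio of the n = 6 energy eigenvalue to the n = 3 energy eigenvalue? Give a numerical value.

E_n = n²π²ℏ²/(2mL²) so the ratio is n₂²/n₁² = 36/9 = 4.

4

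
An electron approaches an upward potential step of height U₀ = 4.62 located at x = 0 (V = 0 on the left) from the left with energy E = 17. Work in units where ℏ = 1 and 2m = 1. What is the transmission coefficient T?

T = 0.994

On each side the TISE gives plane waves with k = √(2m(E − V))/ℏ: k₁ = √(2·½·17) = 4.123, k₂ = √(2·½·12.38) = 3.519.
Continuity of ψ and ψ′ at the step yields the reflection amplitude r = (k₁ − k₂)/(k₁ + k₂) = 0.07912; thus R = |r|² = 0.006260, T = 0.9937.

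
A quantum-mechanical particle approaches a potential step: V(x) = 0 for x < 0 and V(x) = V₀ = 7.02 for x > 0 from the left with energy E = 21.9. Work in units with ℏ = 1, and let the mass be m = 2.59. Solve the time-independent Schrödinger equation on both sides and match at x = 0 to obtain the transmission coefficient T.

On each side the TISE gives plane waves with k = √(2m(E − V))/ℏ: k₁ = √(2·2.59·21.9) = 10.65, k₂ = √(2·2.59·14.88) = 8.779.
Continuity of ψ and ψ′ at the step yields the reflection amplitude r = (k₁ − k₂)/(k₁ + k₂) = 0.09632; thus R = |r|² = 0.009277, T = 0.9907.

T = 0.991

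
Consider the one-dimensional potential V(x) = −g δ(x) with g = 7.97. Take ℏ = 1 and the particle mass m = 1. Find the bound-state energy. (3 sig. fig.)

E = -31.8

The bound state is ψ(x) = √κ e^{−κ|x|}. The derivative jump ψ'(0⁺) − ψ'(0⁻) = −(2mg/ℏ²)ψ(0) fixes κ = mg/ℏ² = 7.970.
Then E = −ℏ²κ²/(2m) = −mg²/(2ℏ²) = -31.76.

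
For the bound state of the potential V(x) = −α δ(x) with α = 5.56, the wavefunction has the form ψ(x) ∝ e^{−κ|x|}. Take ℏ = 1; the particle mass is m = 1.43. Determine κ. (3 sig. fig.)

Integrating the TISE across x = 0 gives the cusp condition ψ'(0⁺) − ψ'(0⁻) = −(2mα/ℏ²)ψ(0).
With ψ ∝ e^{−κ|x|} this yields −2κ = −2mα/ℏ², so κ = mα/ℏ² = 7.951.

κ = 7.95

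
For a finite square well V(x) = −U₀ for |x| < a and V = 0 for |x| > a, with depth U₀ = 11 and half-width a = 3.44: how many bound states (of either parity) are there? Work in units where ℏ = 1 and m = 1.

The dimensionless depth is z₀ = a√(2mU₀)/ℏ = 3.44 × √(22.00) = 16.14.
The even/odd transcendental equations gain one root per π/2 in z₀, giving N = 1 + ⌊2z₀/π⌋ = 1 + ⌊10.27⌋ = 11.

N = 11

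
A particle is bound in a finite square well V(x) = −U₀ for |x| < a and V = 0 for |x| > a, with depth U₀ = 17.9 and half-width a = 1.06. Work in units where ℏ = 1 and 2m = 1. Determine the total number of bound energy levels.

N = 3

Define the well-strength parameter z₀ = (a/ℏ)√(2mU₀) = 1.06 × √(2·0.5·17.9) = 4.485.
A new bound state (alternating even/odd) appears each time z₀ passes a multiple of π/2, so N = ⌊2z₀/π⌋ + 1 = ⌊2.855⌋ + 1 = 3.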